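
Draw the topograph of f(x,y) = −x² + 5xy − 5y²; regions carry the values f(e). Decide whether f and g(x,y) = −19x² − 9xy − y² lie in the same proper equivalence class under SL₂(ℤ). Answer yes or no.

D₁ = 5, D₂ = 5
river cycle of f (length 2): (-1, 1, 1), (1, 1, -1)
river cycle of g (length 2): (-1, 1, 1), (1, 1, -1)
cycles coincide ⇒ equivalent

yes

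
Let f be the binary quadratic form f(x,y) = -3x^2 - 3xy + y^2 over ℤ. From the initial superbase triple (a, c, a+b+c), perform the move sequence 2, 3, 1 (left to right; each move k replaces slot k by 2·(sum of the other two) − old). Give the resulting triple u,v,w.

start (-3,1,-5) = (f(1,0),f(0,1),f(1,1))
replace slot 2: 2·((-3)+(-5)) − 1 = -17 → (-3,-17,-5)
replace slot 3: 2·((-3)+(-17)) − (-5) = -35 → (-3,-17,-35)
replace slot 1: 2·((-17)+(-35)) − (-3) = -101 → (-101,-17,-35)

-101,-17,-35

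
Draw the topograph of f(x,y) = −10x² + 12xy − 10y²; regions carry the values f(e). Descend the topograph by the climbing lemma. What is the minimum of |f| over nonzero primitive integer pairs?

translate: b→8 (≡-12 mod 20), so (10,-12,10)→(10,8,8)
flip: (10,8,8)→(8,-8,10)
translate: b→8 (≡-8 mod 16), so (8,-8,10)→(8,8,10)
reduced (well bottom): (8,8,10) with a≤c, −a<b≤a
well minimum |f| = |-8| = 8 (negative-definite)

8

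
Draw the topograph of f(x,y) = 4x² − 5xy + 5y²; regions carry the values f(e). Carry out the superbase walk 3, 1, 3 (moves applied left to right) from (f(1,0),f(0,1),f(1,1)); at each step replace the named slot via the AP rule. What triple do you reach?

start (4,5,4) = (f(1,0),f(0,1),f(1,1))
replace slot 3: 2·(4+5) − 4 = 14 → (4,5,14)
replace slot 1: 2·(5+14) − 4 = 34 → (34,5,14)
replace slot 3: 2·(34+5) − 14 = 64 → (34,5,64)

34,5,64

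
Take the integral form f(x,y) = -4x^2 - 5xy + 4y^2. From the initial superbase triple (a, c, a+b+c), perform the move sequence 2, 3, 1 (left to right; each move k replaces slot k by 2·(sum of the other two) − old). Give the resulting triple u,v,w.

start (-4,4,-5) = (f(1,0),f(0,1),f(1,1))
replace slot 2: 2·((-4)+(-5)) − 4 = -22 → (-4,-22,-5)
replace slot 3: 2·((-4)+(-22)) − (-5) = -47 → (-4,-22,-47)
replace slot 1: 2·((-22)+(-47)) − (-4) = -134 → (-134,-22,-47)

-134,-22,-47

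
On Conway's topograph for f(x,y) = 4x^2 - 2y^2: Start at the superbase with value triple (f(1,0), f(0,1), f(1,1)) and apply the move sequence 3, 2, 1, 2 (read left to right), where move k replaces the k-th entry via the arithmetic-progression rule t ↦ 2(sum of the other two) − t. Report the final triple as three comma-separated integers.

start (4,-2,2) = (f(1,0),f(0,1),f(1,1))
replace slot 3: 2·(4+(-2)) − 2 = 2 → (4,-2,2)
replace slot 2: 2·(4+2) − (-2) = 14 → (4,14,2)
replace slot 1: 2·(14+2) − 4 = 28 → (28,14,2)
replace slot 2: 2·(28+2) − 14 = 46 → (28,46,2)

28,46,2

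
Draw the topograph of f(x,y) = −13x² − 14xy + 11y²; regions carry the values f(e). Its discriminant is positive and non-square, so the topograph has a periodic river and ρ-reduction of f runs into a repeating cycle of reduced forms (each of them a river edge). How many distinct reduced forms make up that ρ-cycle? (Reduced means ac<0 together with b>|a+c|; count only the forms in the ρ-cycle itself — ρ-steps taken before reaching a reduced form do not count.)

D = 768, ⌊√D⌋ = 27
descent: ρ → (11,14,-13)  [lands on river]
river: ρ → (-13,12,12)
river: ρ → (12,12,-13)
river: ρ → (-13,14,11)
river: ρ → (11,8,-16)
river: ρ → (-16,24,3)
river: ρ → (3,24,-16)
river: ρ → (-16,8,11)
ρ-cycle length = 8 (tail of 1 descent step not counted)

8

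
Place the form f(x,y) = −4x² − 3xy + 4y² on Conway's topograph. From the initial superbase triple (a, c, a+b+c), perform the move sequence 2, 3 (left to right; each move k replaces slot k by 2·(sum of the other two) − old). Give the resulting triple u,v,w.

start (-4,4,-3) = (f(1,0),f(0,1),f(1,1))
replace slot 2: 2·((-4)+(-3)) − 4 = -18 → (-4,-18,-3)
replace slot 3: 2·((-4)+(-18)) − (-3) = -41 → (-4,-18,-41)

-4,-18,-41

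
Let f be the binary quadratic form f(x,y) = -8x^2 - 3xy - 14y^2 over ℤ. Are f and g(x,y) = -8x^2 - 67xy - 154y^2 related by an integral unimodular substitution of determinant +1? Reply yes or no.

D₁ = -439, D₂ = -439
f is negative-definite; reduce −f:
−f: reduced (well bottom): (8,3,14) with a≤c, −a<b≤a
flip sign back: reduced form of f is (-8,-3,-14)
g is negative-definite; reduce −g:
−g: translate: b→3 (≡67 mod 16), so (8,67,154)→(8,3,14)
−g: reduced (well bottom): (8,3,14) with a≤c, −a<b≤a
flip sign back: reduced form of g is (-8,-3,-14)
reduced forms (-8, -3, -14) vs (-8, -3, -14) ⇒ equivalent

yes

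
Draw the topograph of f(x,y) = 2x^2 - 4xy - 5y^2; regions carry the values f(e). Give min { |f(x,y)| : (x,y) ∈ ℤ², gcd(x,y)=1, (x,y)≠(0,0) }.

descent: ρ → (-5,4,2)  [lands on river]
river: ρ → (2,4,-5)
river: ρ → (-5,6,1)
river: ρ → (1,6,-5)
closes: descent 1, river 4
min |a| on river = 1

1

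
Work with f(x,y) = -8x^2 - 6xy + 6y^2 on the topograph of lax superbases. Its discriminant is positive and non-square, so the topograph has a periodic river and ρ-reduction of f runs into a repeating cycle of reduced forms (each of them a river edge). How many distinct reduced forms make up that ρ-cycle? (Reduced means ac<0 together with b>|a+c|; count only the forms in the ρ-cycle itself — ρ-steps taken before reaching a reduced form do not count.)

D = 228, ⌊√D⌋ = 15
descent: ρ → (6,6,-8)  [lands on river]
river: ρ → (-8,10,4)
river: ρ → (4,14,-2)
river: ρ → (-2,14,4)
river: ρ → (4,10,-8)
river: ρ → (-8,6,6)
ρ-cycle length = 6 (tail of 1 descent step not counted)

6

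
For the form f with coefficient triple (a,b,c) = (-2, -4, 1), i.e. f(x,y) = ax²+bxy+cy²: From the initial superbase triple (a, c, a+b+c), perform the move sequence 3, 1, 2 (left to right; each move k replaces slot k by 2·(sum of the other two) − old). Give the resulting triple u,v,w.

start (-2,1,-5) = (f(1,0),f(0,1),f(1,1))
replace slot 3: 2·((-2)+1) − (-5) = 3 → (-2,1,3)
replace slot 1: 2·(1+3) − (-2) = 10 → (10,1,3)
replace slot 2: 2·(10+3) − 1 = 25 → (10,25,3)

10,25,3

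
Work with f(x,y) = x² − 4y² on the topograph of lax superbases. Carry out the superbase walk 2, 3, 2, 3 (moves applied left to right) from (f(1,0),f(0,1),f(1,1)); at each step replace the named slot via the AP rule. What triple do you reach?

start (1,-4,-3) = (f(1,0),f(0,1),f(1,1))
replace slot 2: 2·(1+(-3)) − (-4) = 0 → (1,0,-3)
replace slot 3: 2·(1+0) − (-3) = 5 → (1,0,5)
replace slot 2: 2·(1+5) − 0 = 12 → (1,12,5)
replace slot 3: 2·(1+12) − 5 = 21 → (1,12,21)

1,12,21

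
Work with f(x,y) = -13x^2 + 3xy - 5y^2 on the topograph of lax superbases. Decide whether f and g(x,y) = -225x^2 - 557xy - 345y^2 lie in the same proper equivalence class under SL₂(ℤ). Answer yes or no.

D₁ = -251, D₂ = -251
f is negative-definite; reduce −f:
−f: flip: (13,-3,5)→(5,3,13)
−f: reduced (well bottom): (5,3,13) with a≤c, −a<b≤a
flip sign back: reduced form of f is (-5,-3,-13)
g is negative-definite; reduce −g:
−g: translate: b→107 (≡557 mod 450), so (225,557,345)→(225,107,13)
−g: flip: (225,107,13)→(13,-107,225)
−g: translate: b→-3 (≡-107 mod 26), so (13,-107,225)→(13,-3,5)
−g: flip: (13,-3,5)→(5,3,13)
−g: reduced (well bottom): (5,3,13) with a≤c, −a<b≤a
flip sign back: reduced form of g is (-5,-3,-13)
reduced forms (-5, -3, -13) vs (-5, -3, -13) ⇒ equivalent

yes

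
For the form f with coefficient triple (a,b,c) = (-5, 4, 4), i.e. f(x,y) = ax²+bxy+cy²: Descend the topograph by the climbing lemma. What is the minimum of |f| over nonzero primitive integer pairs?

river: ρ → (4,4,-5)
river: ρ → (-5,6,3)
river: ρ → (3,6,-5)
river: ρ → (-5,4,4)
closes: descent 0, river 4
min |a| on river = 3

3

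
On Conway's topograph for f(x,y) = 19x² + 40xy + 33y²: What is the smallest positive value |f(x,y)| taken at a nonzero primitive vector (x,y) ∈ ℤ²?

translate: b→2 (≡40 mod 38), so (19,40,33)→(19,2,12)
flip: (19,2,12)→(12,-2,19)
reduced (well bottom): (12,-2,19) with a≤c, −a<b≤a
well minimum = a = 12

12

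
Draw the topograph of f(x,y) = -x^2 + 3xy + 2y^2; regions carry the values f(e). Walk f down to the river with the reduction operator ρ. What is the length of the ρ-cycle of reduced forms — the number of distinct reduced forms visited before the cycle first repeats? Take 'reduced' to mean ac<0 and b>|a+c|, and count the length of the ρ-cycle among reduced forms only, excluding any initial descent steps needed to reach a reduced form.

D = 17, ⌊√D⌋ = 4
river: ρ → (2,1,-2)
river: ρ → (-2,3,1)
river: ρ → (1,3,-2)
river: ρ → (-2,1,2)
river: ρ → (2,3,-1)
river: ρ → (-1,3,2)
ρ-cycle length = 6 (tail of 0 descent steps not counted)

6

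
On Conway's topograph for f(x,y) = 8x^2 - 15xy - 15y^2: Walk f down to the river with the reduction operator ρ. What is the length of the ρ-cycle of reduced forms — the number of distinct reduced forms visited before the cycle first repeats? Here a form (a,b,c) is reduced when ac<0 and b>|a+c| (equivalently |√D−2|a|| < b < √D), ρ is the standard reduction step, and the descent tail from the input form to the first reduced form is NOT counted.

D = 705, ⌊√D⌋ = 26
descent: ρ → (-15,15,8)  [lands on river]
river: ρ → (8,17,-13)
river: ρ → (-13,9,12)
river: ρ → (12,15,-10)
river: ρ → (-10,25,2)
river: ρ → (2,23,-22)
river: ρ → (-22,21,3)
river: ρ → (3,21,-22)
river: ρ → (-22,23,2)
river: ρ → (2,25,-10)
river: ρ → (-10,15,12)
river: ρ → (12,9,-13)
river: ρ → (-13,17,8)
river: ρ → (8,15,-15)
ρ-cycle length = 14 (tail of 1 descent step not counted)

14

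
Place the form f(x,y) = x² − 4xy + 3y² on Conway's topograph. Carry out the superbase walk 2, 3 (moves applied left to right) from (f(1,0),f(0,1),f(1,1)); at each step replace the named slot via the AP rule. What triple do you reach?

start (1,3,0) = (f(1,0),f(0,1),f(1,1))
replace slot 2: 2·(1+0) − 3 = -1 → (1,-1,0)
replace slot 3: 2·(1+(-1)) − 0 = 0 → (1,-1,0)

1,-1,0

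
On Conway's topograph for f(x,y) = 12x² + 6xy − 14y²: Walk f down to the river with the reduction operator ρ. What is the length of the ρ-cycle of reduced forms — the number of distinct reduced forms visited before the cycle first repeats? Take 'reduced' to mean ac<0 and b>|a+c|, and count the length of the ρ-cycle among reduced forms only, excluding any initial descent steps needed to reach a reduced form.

D = 708, ⌊√D⌋ = 26
river: ρ → (-14,22,4)
river: ρ → (4,26,-2)
river: ρ → (-2,26,4)
river: ρ → (4,22,-14)
river: ρ → (-14,6,12)
river: ρ → (12,18,-8)
river: ρ → (-8,14,16)
river: ρ → (16,18,-6)
river: ρ → (-6,18,16)
river: ρ → (16,14,-8)
river: ρ → (-8,18,12)
river: ρ → (12,6,-14)
ρ-cycle length = 12 (tail of 0 descent steps not counted)

12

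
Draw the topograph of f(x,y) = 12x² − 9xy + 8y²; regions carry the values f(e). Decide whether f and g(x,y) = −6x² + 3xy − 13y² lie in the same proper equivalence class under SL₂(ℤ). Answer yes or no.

D₁ = -303, D₂ = -303
f: flip: (12,-9,8)→(8,9,12)
f: translate: b→-7 (≡9 mod 16), so (8,9,12)→(8,-7,11)
f: reduced (well bottom): (8,-7,11) with a≤c, −a<b≤a
g is negative-definite; reduce −g:
−g: reduced (well bottom): (6,-3,13) with a≤c, −a<b≤a
flip sign back: reduced form of g is (-6,3,-13)
reduced forms (8, -7, 11) vs (-6, 3, -13) ⇒ inequivalent

no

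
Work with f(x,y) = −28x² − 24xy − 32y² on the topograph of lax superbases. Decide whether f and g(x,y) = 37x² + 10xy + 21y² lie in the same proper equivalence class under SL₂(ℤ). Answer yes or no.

D₁ = -3008, D₂ = -3008
f is negative-definite; reduce −f:
−f: reduced (well bottom): (28,24,32) with a≤c, −a<b≤a
flip sign back: reduced form of f is (-28,-24,-32)
g: flip: (37,10,21)→(21,-10,37)
g: reduced (well bottom): (21,-10,37) with a≤c, −a<b≤a
reduced forms (-28, -24, -32) vs (21, -10, 37) ⇒ inequivalent

no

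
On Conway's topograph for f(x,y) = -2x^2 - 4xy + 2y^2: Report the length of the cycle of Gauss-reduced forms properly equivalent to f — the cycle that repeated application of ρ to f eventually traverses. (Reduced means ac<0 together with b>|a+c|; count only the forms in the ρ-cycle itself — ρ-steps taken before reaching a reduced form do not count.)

D = 32, ⌊√D⌋ = 5
descent: ρ → (2,4,-2)  [lands on river]
river: ρ → (-2,4,2)
ρ-cycle length = 2 (tail of 1 descent step not counted)

2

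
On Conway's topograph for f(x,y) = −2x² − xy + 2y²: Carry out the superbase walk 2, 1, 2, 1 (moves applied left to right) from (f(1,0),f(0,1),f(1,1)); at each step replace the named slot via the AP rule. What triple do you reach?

start (-2,2,-1) = (f(1,0),f(0,1),f(1,1))
replace slot 2: 2·((-2)+(-1)) − 2 = -8 → (-2,-8,-1)
replace slot 1: 2·((-8)+(-1)) − (-2) = -16 → (-16,-8,-1)
replace slot 2: 2·((-16)+(-1)) − (-8) = -26 → (-16,-26,-1)
replace slot 1: 2·((-26)+(-1)) − (-16) = -38 → (-38,-26,-1)

-38,-26,-1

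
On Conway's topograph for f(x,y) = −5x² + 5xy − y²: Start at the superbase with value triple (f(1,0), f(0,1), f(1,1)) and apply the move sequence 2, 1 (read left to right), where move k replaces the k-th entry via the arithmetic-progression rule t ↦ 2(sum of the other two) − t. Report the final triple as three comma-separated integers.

start (-5,-1,-1) = (f(1,0),f(0,1),f(1,1))
replace slot 2: 2·((-5)+(-1)) − (-1) = -11 → (-5,-11,-1)
replace slot 1: 2·((-11)+(-1)) − (-5) = -19 → (-19,-11,-1)

-19,-11,-1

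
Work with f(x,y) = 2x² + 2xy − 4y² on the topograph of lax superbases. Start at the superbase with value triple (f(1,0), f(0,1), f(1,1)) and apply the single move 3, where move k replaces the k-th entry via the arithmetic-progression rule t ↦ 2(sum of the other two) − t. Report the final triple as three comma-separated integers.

start (2,-4,0) = (f(1,0),f(0,1),f(1,1))
replace slot 3: 2·(2+(-4)) − 0 = -4 → (2,-4,-4)

2,-4,-4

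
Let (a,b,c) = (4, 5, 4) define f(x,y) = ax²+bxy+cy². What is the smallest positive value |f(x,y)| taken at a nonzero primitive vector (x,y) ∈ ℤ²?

translate: b→-3 (≡5 mod 8), so (4,5,4)→(4,-3,3)
flip: (4,-3,3)→(3,3,4)
reduced (well bottom): (3,3,4) with a≤c, −a<b≤a
well minimum = a = 3

3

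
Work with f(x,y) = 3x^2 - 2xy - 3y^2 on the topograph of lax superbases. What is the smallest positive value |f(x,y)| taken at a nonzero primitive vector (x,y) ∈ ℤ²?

descent: ρ → (-3,2,3)  [lands on river]
river: ρ → (3,4,-2)
river: ρ → (-2,4,3)
river: ρ → (3,2,-3)
river: ρ → (-3,4,2)
river: ρ → (2,4,-3)
closes: descent 1, river 6
min |a| on river = 2

2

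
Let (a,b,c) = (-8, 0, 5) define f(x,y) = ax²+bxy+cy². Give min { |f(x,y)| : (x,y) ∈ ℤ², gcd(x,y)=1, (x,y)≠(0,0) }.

descent: ρ → (5,10,-3)  [lands on river]
river: ρ → (-3,8,8)
river: ρ → (8,8,-3)
river: ρ → (-3,10,5)
closes: descent 1, river 4
min |a| on river = 3

3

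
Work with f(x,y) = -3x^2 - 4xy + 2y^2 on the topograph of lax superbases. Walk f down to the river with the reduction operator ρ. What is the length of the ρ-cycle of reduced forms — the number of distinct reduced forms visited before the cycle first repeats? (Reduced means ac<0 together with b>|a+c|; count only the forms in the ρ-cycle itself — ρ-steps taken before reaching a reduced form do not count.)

D = 40, ⌊√D⌋ = 6
descent: ρ → (2,4,-3)  [lands on river]
river: ρ → (-3,2,3)
river: ρ → (3,4,-2)
river: ρ → (-2,4,3)
river: ρ → (3,2,-3)
river: ρ → (-3,4,2)
ρ-cycle length = 6 (tail of 1 descent step not counted)

6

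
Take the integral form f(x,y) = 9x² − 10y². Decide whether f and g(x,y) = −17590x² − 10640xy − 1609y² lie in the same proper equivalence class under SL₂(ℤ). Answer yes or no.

D₁ = 360, D₂ = 360
river cycle of f (length 2): (9, 18, -1), (-1, 18, 9)
river cycle of g (length 2): (9, 18, -1), (-1, 18, 9)
cycles coincide ⇒ equivalent

yes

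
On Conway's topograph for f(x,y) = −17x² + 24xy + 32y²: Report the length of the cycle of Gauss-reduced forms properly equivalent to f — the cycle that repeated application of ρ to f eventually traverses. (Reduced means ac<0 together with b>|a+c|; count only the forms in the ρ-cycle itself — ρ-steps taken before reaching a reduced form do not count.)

D = 2752, ⌊√D⌋ = 52
river: ρ → (32,40,-9)
river: ρ → (-9,50,7)
river: ρ → (7,48,-16)
river: ρ → (-16,48,7)
river: ρ → (7,50,-9)
river: ρ → (-9,40,32)
river: ρ → (32,24,-17)
river: ρ → (-17,44,12)
river: ρ → (12,52,-1)
river: ρ → (-1,52,12)
river: ρ → (12,44,-17)
river: ρ → (-17,24,32)
ρ-cycle length = 12 (tail of 0 descent steps not counted)

12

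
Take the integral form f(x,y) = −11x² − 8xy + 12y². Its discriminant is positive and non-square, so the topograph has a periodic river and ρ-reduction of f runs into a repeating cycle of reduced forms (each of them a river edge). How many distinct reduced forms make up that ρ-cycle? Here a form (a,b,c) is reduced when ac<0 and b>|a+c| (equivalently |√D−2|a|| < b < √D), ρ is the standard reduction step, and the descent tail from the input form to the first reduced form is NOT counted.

D = 592, ⌊√D⌋ = 24
descent: ρ → (12,8,-11)  [lands on river]
river: ρ → (-11,14,9)
river: ρ → (9,22,-3)
river: ρ → (-3,20,16)
river: ρ → (16,12,-7)
river: ρ → (-7,16,12)
ρ-cycle length = 6 (tail of 1 descent step not counted)

6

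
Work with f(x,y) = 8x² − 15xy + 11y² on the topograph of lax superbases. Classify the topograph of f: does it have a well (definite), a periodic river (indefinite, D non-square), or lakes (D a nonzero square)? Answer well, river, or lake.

D = b²−4ac = (-15)² − 4·8·11 = -127
D < 0 ⇒ definite ⇒ every region one sign ⇒ single well

well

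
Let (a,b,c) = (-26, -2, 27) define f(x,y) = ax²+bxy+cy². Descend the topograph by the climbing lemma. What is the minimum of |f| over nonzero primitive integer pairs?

descent: ρ → (27,2,-26)  [lands on river]
river: ρ → (-26,50,3)
river: ρ → (3,52,-9)
river: ρ → (-9,38,38)
river: ρ → (38,38,-9)
river: ρ → (-9,52,3)
river: ρ → (3,50,-26)
river: ρ → (-26,2,27)
river: ρ → (27,52,-1)
river: ρ → (-1,52,27)
closes: descent 1, river 10
min |a| on river = 1

1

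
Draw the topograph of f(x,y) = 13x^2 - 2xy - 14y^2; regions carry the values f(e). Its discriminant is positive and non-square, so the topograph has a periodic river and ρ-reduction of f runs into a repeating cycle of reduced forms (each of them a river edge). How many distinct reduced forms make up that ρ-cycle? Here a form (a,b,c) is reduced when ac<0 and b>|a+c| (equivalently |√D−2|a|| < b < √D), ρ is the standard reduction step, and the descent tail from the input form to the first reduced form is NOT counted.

D = 732, ⌊√D⌋ = 27
descent: ρ → (-14,2,13)  [lands on river]
river: ρ → (13,24,-3)
river: ρ → (-3,24,13)
river: ρ → (13,2,-14)
river: ρ → (-14,26,1)
river: ρ → (1,26,-14)
ρ-cycle length = 6 (tail of 1 descent step not counted)

6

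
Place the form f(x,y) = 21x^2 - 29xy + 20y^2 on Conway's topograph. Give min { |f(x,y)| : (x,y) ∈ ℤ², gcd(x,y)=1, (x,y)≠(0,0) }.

translate: b→13 (≡-29 mod 42), so (21,-29,20)→(21,13,12)
flip: (21,13,12)→(12,-13,21)
translate: b→11 (≡-13 mod 24), so (12,-13,21)→(12,11,20)
reduced (well bottom): (12,11,20) with a≤c, −a<b≤a
well minimum = a = 12

12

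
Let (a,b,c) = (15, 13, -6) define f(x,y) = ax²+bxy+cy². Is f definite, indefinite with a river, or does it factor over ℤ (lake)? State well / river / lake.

D = b²−4ac = 13² − 4·15·(-6) = 529
D = 23² is a perfect square ⇒ form factors over ℤ ⇒ lakes

lake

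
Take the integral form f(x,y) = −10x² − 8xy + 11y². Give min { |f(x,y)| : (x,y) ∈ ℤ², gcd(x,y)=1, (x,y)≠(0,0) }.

descent: ρ → (11,8,-10)  [lands on river]
river: ρ → (-10,12,9)
river: ρ → (9,6,-13)
river: ρ → (-13,20,2)
river: ρ → (2,20,-13)
river: ρ → (-13,6,9)
river: ρ → (9,12,-10)
river: ρ → (-10,8,11)
river: ρ → (11,14,-7)
river: ρ → (-7,14,11)
closes: descent 1, river 10
min |a| on river = 2

2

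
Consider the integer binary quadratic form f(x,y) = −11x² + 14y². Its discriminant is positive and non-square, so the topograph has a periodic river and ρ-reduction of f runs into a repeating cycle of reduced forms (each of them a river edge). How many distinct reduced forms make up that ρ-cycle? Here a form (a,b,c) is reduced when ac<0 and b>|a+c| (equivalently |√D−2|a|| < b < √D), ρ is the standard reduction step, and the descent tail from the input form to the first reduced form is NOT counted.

D = 616, ⌊√D⌋ = 24
descent: ρ → (14,0,-11)
descent: ρ → (-11,22,3)  [lands on river]
river: ρ → (3,20,-18)
river: ρ → (-18,16,5)
river: ρ → (5,24,-2)
river: ρ → (-2,24,5)
river: ρ → (5,16,-18)
river: ρ → (-18,20,3)
river: ρ → (3,22,-11)
ρ-cycle length = 8 (tail of 2 descent steps not counted)

8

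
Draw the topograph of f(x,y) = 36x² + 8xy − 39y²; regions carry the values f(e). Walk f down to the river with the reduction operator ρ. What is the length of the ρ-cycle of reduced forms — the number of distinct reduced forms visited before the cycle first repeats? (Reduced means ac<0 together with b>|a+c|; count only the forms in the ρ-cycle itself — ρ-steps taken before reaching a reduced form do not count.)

D = 5680, ⌊√D⌋ = 75
river: ρ → (-39,70,5)
river: ρ → (5,70,-39)
river: ρ → (-39,8,36)
river: ρ → (36,64,-11)
river: ρ → (-11,68,24)
river: ρ → (24,28,-51)
river: ρ → (-51,74,1)
river: ρ → (1,74,-51)
river: ρ → (-51,28,24)
river: ρ → (24,68,-11)
river: ρ → (-11,64,36)
river: ρ → (36,8,-39)
ρ-cycle length = 12 (tail of 0 descent steps not counted)

12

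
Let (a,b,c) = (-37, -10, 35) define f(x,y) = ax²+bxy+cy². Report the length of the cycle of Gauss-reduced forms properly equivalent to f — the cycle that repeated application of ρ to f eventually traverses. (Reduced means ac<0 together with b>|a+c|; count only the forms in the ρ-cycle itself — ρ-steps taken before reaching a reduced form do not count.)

D = 5280, ⌊√D⌋ = 72
descent: ρ → (35,10,-37)  [lands on river]
river: ρ → (-37,64,8)
river: ρ → (8,64,-37)
river: ρ → (-37,10,35)
river: ρ → (35,60,-12)
river: ρ → (-12,60,35)
ρ-cycle length = 6 (tail of 1 descent step not counted)

6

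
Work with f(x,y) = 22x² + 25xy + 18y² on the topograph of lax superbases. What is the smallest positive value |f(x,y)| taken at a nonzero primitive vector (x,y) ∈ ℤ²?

translate: b→-19 (≡25 mod 44), so (22,25,18)→(22,-19,15)
flip: (22,-19,15)→(15,19,22)
translate: b→-11 (≡19 mod 30), so (15,19,22)→(15,-11,18)
reduced (well bottom): (15,-11,18) with a≤c, −a<b≤a
well minimum = a = 15

15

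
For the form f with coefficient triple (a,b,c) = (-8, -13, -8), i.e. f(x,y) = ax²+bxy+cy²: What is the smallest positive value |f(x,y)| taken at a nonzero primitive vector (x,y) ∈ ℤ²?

translate: b→-3 (≡13 mod 16), so (8,13,8)→(8,-3,3)
flip: (8,-3,3)→(3,3,8)
reduced (well bottom): (3,3,8) with a≤c, −a<b≤a
well minimum |f| = |-3| = 3 (negative-definite)

3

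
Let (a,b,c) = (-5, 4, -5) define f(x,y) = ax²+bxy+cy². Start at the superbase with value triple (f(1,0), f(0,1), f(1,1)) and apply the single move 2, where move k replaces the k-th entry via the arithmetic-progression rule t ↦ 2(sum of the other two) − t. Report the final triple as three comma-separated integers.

start (-5,-5,-6) = (f(1,0),f(0,1),f(1,1))
replace slot 2: 2·((-5)+(-6)) − (-5) = -17 → (-5,-17,-6)

-5,-17,-6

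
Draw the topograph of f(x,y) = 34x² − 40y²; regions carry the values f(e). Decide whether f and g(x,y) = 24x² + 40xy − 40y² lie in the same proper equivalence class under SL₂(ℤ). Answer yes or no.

D₁ = 5440, D₂ = 5440
river cycle of f (length 12): (34, 68, -6), (-6, 64, 56), (56, 48, -14), (-14, 64, 24), (24, 32, -46), (-46, 60, 10), (10, 60, -46), (-46, 32, 24), (24, 64, -14), (-14, 48, 56), … (2 more)
river cycle of g (length 6): (-40, 40, 24), (24, 56, -24), (-24, 40, 40), (40, 40, -24), (-24, 56, 24), (24, 40, -40)
cycles differ ⇒ inequivalent

no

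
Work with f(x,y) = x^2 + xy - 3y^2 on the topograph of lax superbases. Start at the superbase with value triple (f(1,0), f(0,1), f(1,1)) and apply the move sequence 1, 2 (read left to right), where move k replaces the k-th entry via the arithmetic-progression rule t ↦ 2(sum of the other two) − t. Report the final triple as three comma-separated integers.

start (1,-3,-1) = (f(1,0),f(0,1),f(1,1))
replace slot 1: 2·((-3)+(-1)) − 1 = -9 → (-9,-3,-1)
replace slot 2: 2·((-9)+(-1)) − (-3) = -17 → (-9,-17,-1)

-9,-17,-1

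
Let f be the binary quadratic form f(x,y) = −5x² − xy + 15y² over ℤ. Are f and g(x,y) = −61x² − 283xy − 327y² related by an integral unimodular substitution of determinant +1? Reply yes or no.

D₁ = 301, D₂ = 301
river cycle of f (length 10): (-5, 9, 11), (11, 13, -3), (-3, 17, 1), (1, 17, -3), (-3, 13, 11), (11, 9, -5), (-5, 11, 9), (9, 7, -7), (-7, 7, 9), (9, 11, -5)
river cycle of g (length 10): (-5, 9, 11), (11, 13, -3), (-3, 17, 1), (1, 17, -3), (-3, 13, 11), (11, 9, -5), (-5, 11, 9), (9, 7, -7), (-7, 7, 9), (9, 11, -5)
cycles coincide ⇒ equivalent

yes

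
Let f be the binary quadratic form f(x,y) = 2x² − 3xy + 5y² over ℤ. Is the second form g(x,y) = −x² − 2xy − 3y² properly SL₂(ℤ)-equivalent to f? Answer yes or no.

D₁ = -31, D₂ = -8
discriminants differ ⇒ not SL₂(ℤ)-equivalent

no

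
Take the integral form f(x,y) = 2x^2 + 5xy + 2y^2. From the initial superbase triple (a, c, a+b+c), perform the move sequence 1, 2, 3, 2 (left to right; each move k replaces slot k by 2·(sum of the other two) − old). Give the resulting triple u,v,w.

start (2,2,9) = (f(1,0),f(0,1),f(1,1))
replace slot 1: 2·(2+9) − 2 = 20 → (20,2,9)
replace slot 2: 2·(20+9) − 2 = 56 → (20,56,9)
replace slot 3: 2·(20+56) − 9 = 143 → (20,56,143)
replace slot 2: 2·(20+143) − 56 = 270 → (20,270,143)

20,270,143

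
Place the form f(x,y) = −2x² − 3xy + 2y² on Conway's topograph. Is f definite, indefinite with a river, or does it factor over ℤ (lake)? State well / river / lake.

D = b²−4ac = (-3)² − 4·(-2)·2 = 25
D = 5² is a perfect square ⇒ form factors over ℤ ⇒ lakes

lake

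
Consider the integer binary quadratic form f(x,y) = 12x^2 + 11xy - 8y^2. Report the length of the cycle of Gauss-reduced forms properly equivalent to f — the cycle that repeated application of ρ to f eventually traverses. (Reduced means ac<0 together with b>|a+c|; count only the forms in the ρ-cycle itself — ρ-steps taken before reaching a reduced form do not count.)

D = 505, ⌊√D⌋ = 22
river: ρ → (-8,21,2)
river: ρ → (2,19,-18)
river: ρ → (-18,17,3)
river: ρ → (3,19,-12)
river: ρ → (-12,5,10)
river: ρ → (10,15,-7)
river: ρ → (-7,13,12)
river: ρ → (12,11,-8)
ρ-cycle length = 8 (tail of 0 descent steps not counted)

8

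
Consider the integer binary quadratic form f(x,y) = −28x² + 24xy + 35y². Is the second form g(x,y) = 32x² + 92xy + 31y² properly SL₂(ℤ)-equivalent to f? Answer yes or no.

D₁ = 4496, D₂ = 4496
river cycle of f (length 26): (35, 46, -17), (-17, 56, 20), (20, 64, -5), (-5, 66, 7), (7, 60, -32), (-32, 4, 35), (35, 66, -1), (-1, 66, 35), (35, 4, -32), (-32, 60, 7), … (16 more)
river cycle of g (length 26): (31, 32, -28), (-28, 24, 35), (35, 46, -17), (-17, 56, 20), (20, 64, -5), (-5, 66, 7), (7, 60, -32), (-32, 4, 35), (35, 66, -1), (-1, 66, 35), … (16 more)
cycles coincide ⇒ equivalent

yes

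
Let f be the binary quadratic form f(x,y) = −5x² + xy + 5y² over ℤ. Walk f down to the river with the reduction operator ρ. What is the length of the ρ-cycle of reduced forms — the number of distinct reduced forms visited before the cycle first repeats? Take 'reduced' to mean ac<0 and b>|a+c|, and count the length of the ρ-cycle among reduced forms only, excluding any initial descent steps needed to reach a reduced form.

D = 101, ⌊√D⌋ = 10
river: ρ → (5,9,-1)
river: ρ → (-1,9,5)
river: ρ → (5,1,-5)
river: ρ → (-5,9,1)
river: ρ → (1,9,-5)
river: ρ → (-5,1,5)
ρ-cycle length = 6 (tail of 0 descent steps not counted)

6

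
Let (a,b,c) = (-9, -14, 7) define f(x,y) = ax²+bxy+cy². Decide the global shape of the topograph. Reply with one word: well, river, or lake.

D = b²−4ac = (-14)² − 4·(-9)·7 = 448
D > 0 non-square ⇒ indefinite ⇒ periodic river

river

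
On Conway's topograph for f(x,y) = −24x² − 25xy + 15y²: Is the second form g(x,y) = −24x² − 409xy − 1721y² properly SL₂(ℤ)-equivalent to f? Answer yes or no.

D₁ = 2065, D₂ = 2065
river cycle of f (length 28): (15, 25, -24), (-24, 23, 16), (16, 41, -6), (-6, 43, 9), (9, 29, -34), (-34, 39, 4), (4, 41, -24), (-24, 7, 21), (21, 35, -10), (-10, 45, 1), … (18 more)
river cycle of g (length 28): (-24, 23, 16), (16, 41, -6), (-6, 43, 9), (9, 29, -34), (-34, 39, 4), (4, 41, -24), (-24, 7, 21), (21, 35, -10), (-10, 45, 1), (1, 45, -10), … (18 more)
cycles coincide ⇒ equivalent

yes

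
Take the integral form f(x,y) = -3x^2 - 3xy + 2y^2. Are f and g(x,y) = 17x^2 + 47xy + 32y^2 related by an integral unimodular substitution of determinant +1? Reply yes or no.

D₁ = 33, D₂ = 33
river cycle of f (length 4): (2, 3, -3), (-3, 3, 2), (2, 5, -1), (-1, 5, 2)
river cycle of g (length 4): (2, 3, -3), (-3, 3, 2), (2, 5, -1), (-1, 5, 2)
cycles coincide ⇒ equivalent

yes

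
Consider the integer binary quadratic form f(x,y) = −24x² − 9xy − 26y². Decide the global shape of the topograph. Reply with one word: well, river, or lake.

D = b²−4ac = (-9)² − 4·(-24)·(-26) = -2415
D < 0 ⇒ definite ⇒ every region one sign ⇒ single well

well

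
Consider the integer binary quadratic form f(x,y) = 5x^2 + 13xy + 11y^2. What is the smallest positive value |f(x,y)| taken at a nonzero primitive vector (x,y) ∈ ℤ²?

translate: b→3 (≡13 mod 10), so (5,13,11)→(5,3,3)
flip: (5,3,3)→(3,-3,5)
translate: b→3 (≡-3 mod 6), so (3,-3,5)→(3,3,5)
reduced (well bottom): (3,3,5) with a≤c, −a<b≤a
well minimum = a = 3

3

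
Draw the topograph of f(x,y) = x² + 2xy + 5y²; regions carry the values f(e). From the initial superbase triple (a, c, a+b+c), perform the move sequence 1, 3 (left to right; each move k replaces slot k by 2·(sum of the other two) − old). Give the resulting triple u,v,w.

start (1,5,8) = (f(1,0),f(0,1),f(1,1))
replace slot 1: 2·(5+8) − 1 = 25 → (25,5,8)
replace slot 3: 2·(25+5) − 8 = 52 → (25,5,52)

25,5,52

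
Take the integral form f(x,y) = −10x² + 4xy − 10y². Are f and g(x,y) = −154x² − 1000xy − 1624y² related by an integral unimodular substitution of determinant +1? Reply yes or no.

D₁ = -384, D₂ = -384
f is negative-definite; reduce −f:
−f: flip: (10,-4,10)→(10,4,10)
−f: reduced (well bottom): (10,4,10) with a≤c, −a<b≤a
flip sign back: reduced form of f is (-10,-4,-10)
g is negative-definite; reduce −g:
−g: translate: b→76 (≡1000 mod 308), so (154,1000,1624)→(154,76,10)
−g: flip: (154,76,10)→(10,-76,154)
−g: translate: b→4 (≡-76 mod 20), so (10,-76,154)→(10,4,10)
−g: reduced (well bottom): (10,4,10) with a≤c, −a<b≤a
flip sign back: reduced form of g is (-10,-4,-10)
reduced forms (-10, -4, -10) vs (-10, -4, -10) ⇒ equivalent

yes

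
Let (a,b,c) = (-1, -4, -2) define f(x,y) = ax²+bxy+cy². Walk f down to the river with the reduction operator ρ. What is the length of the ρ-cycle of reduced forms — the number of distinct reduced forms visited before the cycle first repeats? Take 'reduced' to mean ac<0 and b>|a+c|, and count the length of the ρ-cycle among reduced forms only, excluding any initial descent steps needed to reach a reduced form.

D = 8, ⌊√D⌋ = 2
descent: ρ → (-2,0,1)
descent: ρ → (1,2,-1)  [lands on river]
river: ρ → (-1,2,1)
ρ-cycle length = 2 (tail of 2 descent steps not counted)

2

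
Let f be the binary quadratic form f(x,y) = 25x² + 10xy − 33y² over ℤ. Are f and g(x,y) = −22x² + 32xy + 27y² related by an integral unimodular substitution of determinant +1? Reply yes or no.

D₁ = 3400, D₂ = 3400
river cycle of f (length 10): (-33, 56, 2), (2, 56, -33), (-33, 10, 25), (25, 40, -18), (-18, 32, 33), (33, 34, -17), (-17, 34, 33), (33, 32, -18), (-18, 40, 25), (25, 10, -33)
river cycle of g (length 6): (27, 22, -27), (-27, 32, 22), (22, 56, -3), (-3, 58, 3), (3, 56, -22), (-22, 32, 27)
cycles differ ⇒ inequivalent

no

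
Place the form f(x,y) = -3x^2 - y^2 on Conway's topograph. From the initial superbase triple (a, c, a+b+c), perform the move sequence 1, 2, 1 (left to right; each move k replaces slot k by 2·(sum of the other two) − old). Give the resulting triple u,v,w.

start (-3,-1,-4) = (f(1,0),f(0,1),f(1,1))
replace slot 1: 2·((-1)+(-4)) − (-3) = -7 → (-7,-1,-4)
replace slot 2: 2·((-7)+(-4)) − (-1) = -21 → (-7,-21,-4)
replace slot 1: 2·((-21)+(-4)) − (-7) = -43 → (-43,-21,-4)

-43,-21,-4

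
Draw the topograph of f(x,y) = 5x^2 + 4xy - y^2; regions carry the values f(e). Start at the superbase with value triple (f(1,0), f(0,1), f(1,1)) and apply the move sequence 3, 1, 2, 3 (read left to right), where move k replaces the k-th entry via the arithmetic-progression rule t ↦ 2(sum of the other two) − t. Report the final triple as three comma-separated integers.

start (5,-1,8) = (f(1,0),f(0,1),f(1,1))
replace slot 3: 2·(5+(-1)) − 8 = 0 → (5,-1,0)
replace slot 1: 2·((-1)+0) − 5 = -7 → (-7,-1,0)
replace slot 2: 2·((-7)+0) − (-1) = -13 → (-7,-13,0)
replace slot 3: 2·((-7)+(-13)) − 0 = -40 → (-7,-13,-40)

-7,-13,-40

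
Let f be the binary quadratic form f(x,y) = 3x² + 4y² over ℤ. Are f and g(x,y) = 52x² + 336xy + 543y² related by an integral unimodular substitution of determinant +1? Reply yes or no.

D₁ = -48, D₂ = -48
f: reduced (well bottom): (3,0,4) with a≤c, −a<b≤a
g: translate: b→24 (≡336 mod 104), so (52,336,543)→(52,24,3)
g: flip: (52,24,3)→(3,-24,52)
g: translate: b→0 (≡-24 mod 6), so (3,-24,52)→(3,0,4)
g: reduced (well bottom): (3,0,4) with a≤c, −a<b≤a
reduced forms (3, 0, 4) vs (3, 0, 4) ⇒ equivalent

yes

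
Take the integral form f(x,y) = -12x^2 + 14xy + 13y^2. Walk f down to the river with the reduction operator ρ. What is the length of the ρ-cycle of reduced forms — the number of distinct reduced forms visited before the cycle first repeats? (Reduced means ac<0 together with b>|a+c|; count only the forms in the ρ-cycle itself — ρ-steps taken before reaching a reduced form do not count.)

D = 820, ⌊√D⌋ = 28
river: ρ → (13,12,-13)
river: ρ → (-13,14,12)
river: ρ → (12,10,-15)
river: ρ → (-15,20,7)
river: ρ → (7,22,-12)
river: ρ → (-12,26,3)
river: ρ → (3,28,-3)
river: ρ → (-3,26,12)
river: ρ → (12,22,-7)
river: ρ → (-7,20,15)
river: ρ → (15,10,-12)
river: ρ → (-12,14,13)
ρ-cycle length = 12 (tail of 0 descent steps not counted)

12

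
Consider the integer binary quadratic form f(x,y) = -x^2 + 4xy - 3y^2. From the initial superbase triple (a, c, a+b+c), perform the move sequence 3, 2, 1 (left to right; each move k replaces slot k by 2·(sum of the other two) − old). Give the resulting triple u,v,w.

start (-1,-3,0) = (f(1,0),f(0,1),f(1,1))
replace slot 3: 2·((-1)+(-3)) − 0 = -8 → (-1,-3,-8)
replace slot 2: 2·((-1)+(-8)) − (-3) = -15 → (-1,-15,-8)
replace slot 1: 2·((-15)+(-8)) − (-1) = -45 → (-45,-15,-8)

-45,-15,-8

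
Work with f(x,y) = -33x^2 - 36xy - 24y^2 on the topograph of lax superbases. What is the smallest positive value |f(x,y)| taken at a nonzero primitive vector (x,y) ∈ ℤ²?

translate: b→-30 (≡36 mod 66), so (33,36,24)→(33,-30,21)
flip: (33,-30,21)→(21,30,33)
translate: b→-12 (≡30 mod 42), so (21,30,33)→(21,-12,24)
reduced (well bottom): (21,-12,24) with a≤c, −a<b≤a
well minimum |f| = |-21| = 21 (negative-definite)

21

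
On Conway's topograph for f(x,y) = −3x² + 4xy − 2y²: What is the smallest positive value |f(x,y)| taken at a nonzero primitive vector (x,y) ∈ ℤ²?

translate: b→2 (≡-4 mod 6), so (3,-4,2)→(3,2,1)
flip: (3,2,1)→(1,-2,3)
translate: b→0 (≡-2 mod 2), so (1,-2,3)→(1,0,2)
reduced (well bottom): (1,0,2) with a≤c, −a<b≤a
well minimum |f| = |-1| = 1 (negative-definite)

1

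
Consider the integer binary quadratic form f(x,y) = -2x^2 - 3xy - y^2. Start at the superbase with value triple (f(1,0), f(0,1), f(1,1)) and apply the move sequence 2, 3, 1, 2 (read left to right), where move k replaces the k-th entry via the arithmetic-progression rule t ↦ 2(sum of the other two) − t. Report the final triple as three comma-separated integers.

start (-2,-1,-6) = (f(1,0),f(0,1),f(1,1))
replace slot 2: 2·((-2)+(-6)) − (-1) = -15 → (-2,-15,-6)
replace slot 3: 2·((-2)+(-15)) − (-6) = -28 → (-2,-15,-28)
replace slot 1: 2·((-15)+(-28)) − (-2) = -84 → (-84,-15,-28)
replace slot 2: 2·((-84)+(-28)) − (-15) = -209 → (-84,-209,-28)

-84,-209,-28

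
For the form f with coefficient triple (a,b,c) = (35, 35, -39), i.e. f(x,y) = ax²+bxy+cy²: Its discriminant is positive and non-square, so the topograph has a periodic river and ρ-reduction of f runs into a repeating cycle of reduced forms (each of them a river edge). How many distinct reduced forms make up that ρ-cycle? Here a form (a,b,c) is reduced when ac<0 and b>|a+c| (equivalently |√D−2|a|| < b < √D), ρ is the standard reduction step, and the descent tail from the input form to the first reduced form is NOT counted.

D = 6685, ⌊√D⌋ = 81
river: ρ → (-39,43,31)
river: ρ → (31,81,-1)
river: ρ → (-1,81,31)
river: ρ → (31,43,-39)
river: ρ → (-39,35,35)
river: ρ → (35,35,-39)
ρ-cycle length = 6 (tail of 0 descent steps not counted)

6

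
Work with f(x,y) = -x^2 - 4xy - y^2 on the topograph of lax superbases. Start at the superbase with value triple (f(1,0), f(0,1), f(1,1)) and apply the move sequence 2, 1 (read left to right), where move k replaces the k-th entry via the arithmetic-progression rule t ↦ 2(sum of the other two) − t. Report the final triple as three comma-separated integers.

start (-1,-1,-6) = (f(1,0),f(0,1),f(1,1))
replace slot 2: 2·((-1)+(-6)) − (-1) = -13 → (-1,-13,-6)
replace slot 1: 2·((-13)+(-6)) − (-1) = -37 → (-37,-13,-6)

-37,-13,-6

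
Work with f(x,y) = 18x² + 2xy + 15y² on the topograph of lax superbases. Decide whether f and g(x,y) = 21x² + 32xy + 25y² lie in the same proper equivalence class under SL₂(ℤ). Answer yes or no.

D₁ = -1076, D₂ = -1076
f: flip: (18,2,15)→(15,-2,18)
f: reduced (well bottom): (15,-2,18) with a≤c, −a<b≤a
g: translate: b→-10 (≡32 mod 42), so (21,32,25)→(21,-10,14)
g: flip: (21,-10,14)→(14,10,21)
g: reduced (well bottom): (14,10,21) with a≤c, −a<b≤a
reduced forms (15, -2, 18) vs (14, 10, 21) ⇒ inequivalent

no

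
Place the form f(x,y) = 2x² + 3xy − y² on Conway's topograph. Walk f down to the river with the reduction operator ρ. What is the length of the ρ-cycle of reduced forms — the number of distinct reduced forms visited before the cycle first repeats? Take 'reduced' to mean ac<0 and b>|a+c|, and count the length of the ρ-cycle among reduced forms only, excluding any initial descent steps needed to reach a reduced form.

D = 17, ⌊√D⌋ = 4
river: ρ → (-1,3,2)
river: ρ → (2,1,-2)
river: ρ → (-2,3,1)
river: ρ → (1,3,-2)
river: ρ → (-2,1,2)
river: ρ → (2,3,-1)
ρ-cycle length = 6 (tail of 0 descent steps not counted)

6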